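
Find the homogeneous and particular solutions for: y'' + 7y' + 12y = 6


Characteristic roots of r² + 7r + 12 = 0 are -3, -4.
y_h = C₁e^(-3x) + C₂e^(-4x).
Constant forcing; try y_p = A. Then 12A = 6 ⇒ A = 1/2.
General solution: y = C₁e^(-3x) + C₂e^(-4x) + 1/2.


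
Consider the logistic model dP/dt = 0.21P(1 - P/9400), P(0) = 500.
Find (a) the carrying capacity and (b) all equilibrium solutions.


Logistic ODE dP/dt = 0.21P(1 - P/9400) has equilibria where dP/dt = 0, i.e. P = 0 or P = 9400.
The coefficient (1 - P/K) = 0 when P = K, identifying K = 9400 as the carrying capacity.
(a) K = 9400; (b) equilibria P = 0 and P = 9400.


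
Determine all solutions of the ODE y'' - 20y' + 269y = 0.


Characteristic equation: r² - 20r + 269 = 0.
Discriminant is negative; roots r = 10 ± 13i (complex conjugate pair).
General solution uses e^(α x)(C₁ cos(β x) + C₂ sin(β x)): y = e^(10x)(C₁cos(13x) + C₂sin(13x)).


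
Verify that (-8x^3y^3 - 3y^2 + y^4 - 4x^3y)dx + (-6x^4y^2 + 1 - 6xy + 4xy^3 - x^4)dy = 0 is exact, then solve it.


Check exactness: ∂M/∂y = -24x^3y^2 - 6y + 4y^3 - 4x^3 and ∂N/∂x = -24x^3y^2 - 6y + 4y^3 - 4x^3; equal, so the equation is exact.
Integrate M with respect to x (treating y as constant): ∫M dx = -2x^4y^3 - 3xy^2 + xy^4 - x^4y + h(y).
Differentiate w.r.t. y and set equal to N: the x-dependent terms already match, leaving h'(y) = 1. Integrate: h(y) = y.
So F(x,y) = -2x^4y^3 + y - 3xy^2 + xy^4 - x^4y.
General solution: -2x^4y^3 + y - 3xy^2 + xy^4 - x^4y = C.


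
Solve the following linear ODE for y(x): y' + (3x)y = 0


P(x) = 3x ⇒ μ = e^((3/2)x²).
Q(x) = 0 so μ y is constant: y = Ce^(-(3/2)x²).


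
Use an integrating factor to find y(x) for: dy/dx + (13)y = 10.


P(x) = 13, Q(x) = 10; integrating factor μ = e^(13x).
(μ y)' = 10e^(13x) ⇒ μ y = (10/13)e^(13x) + C.
Divide by μ: y = 10/13 + Ce^(-13x).


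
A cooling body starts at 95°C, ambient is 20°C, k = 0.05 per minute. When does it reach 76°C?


From T(t) = T_a + (T₀ - T_a)e^(-kt), set T(t) = 76:
(76 - 20) / (95 - 20) = e^(-0.05t), so t = -ln(0.747)/0.05 ≈ 5.8 minutes.


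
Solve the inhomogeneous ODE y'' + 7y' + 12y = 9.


Characteristic roots of r² + 7r + 12 = 0 are -3, -4.
y_h = C₁e^(-3x) + C₂e^(-4x).
Constant forcing; try y_p = A. Then 12A = 9 ⇒ A = 3/4.
General solution: y = C₁e^(-3x) + C₂e^(-4x) + 3/4.


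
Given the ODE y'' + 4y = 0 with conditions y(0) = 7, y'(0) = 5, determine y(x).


Characteristic roots of r² + 4 = 0 are ±2i, so y = C₁cos(2x) + C₂sin(2x).
Apply y(0) = 7: C₁ = 7. Differentiate and apply y'(0) = 5: 2·C₂ = 5, so C₂ = 5/2.
Particular solution: y = 7cos(2x) + (5/2)sin(2x).


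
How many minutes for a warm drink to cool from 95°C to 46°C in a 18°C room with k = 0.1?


From T(t) = T_a + (T₀ - T_a)e^(-kt), set T(t) = 46:
(46 - 18) / (95 - 18) = e^(-0.1t), so t = -ln(0.364)/0.1 ≈ 10.1 minutes.


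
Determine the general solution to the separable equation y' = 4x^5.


Integrate both sides with respect to x: y = ∫ 4x^5 dx = (2/3)x^6 + C.


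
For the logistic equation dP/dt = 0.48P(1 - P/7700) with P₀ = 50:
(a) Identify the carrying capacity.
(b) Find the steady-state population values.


Logistic ODE dP/dt = 0.48P(1 - P/7700) has equilibria where dP/dt = 0, i.e. P = 0 or P = 7700.
The coefficient (1 - P/K) = 0 when P = K, identifying K = 7700 as the carrying capacity.
(a) K = 7700; (b) equilibria P = 0 and P = 7700.


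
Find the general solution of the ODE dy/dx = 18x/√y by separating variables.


Separate: √y dy = 18x dx.
Integrate: (2/3)y^(3/2) = 9x² + C.


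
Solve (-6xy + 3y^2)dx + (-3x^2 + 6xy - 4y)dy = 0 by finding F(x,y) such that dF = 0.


Check exactness: ∂M/∂y = -6x + 6y and ∂N/∂x = -6x + 6y; equal, so the equation is exact.
Integrate M with respect to x (treating y as constant): ∫M dx = -3x^2y + 3xy^2 + h(y).
Differentiate w.r.t. y and set equal to N: the x-dependent terms already match, leaving h'(y) = -4y. Integrate: h(y) = -2y^2.
So F(x,y) = -3x^2y + 3xy^2 - 2y^2.
General solution: -3x^2y + 3xy^2 - 2y^2 = C.


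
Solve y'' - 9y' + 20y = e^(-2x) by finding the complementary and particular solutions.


Characteristic roots of r² - 9r + 20 = 0 are 4, 5.
y_h = C₁e^(4x) + C₂e^(5x).
Forcing exponent -2 is not a characteristic root; try y_p = Ae^(-2x).
Substitute: A·(4 + (-9)·-2 + (20)) = A·42 = 1, so A = 1/42.
General solution: y = C₁e^(4x) + C₂e^(5x) + (1/42)e^(-2x).


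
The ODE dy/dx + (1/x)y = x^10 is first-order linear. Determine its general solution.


P(x) = 1/x ⇒ μ = x^1.
(x^1 y)' = x^1·x^10 = x^11.
Integrate: x^1 y = x^12/(12) + C.
Solve for y: y = (1/12)x^11 + C/x^1.


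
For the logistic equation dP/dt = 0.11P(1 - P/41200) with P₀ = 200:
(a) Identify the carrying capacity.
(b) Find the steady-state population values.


Logistic ODE dP/dt = 0.11P(1 - P/41200) has equilibria where dP/dt = 0, i.e. P = 0 or P = 41200.
The coefficient (1 - P/K) = 0 when P = K, identifying K = 41200 as the carrying capacity.
(a) K = 41200; (b) equilibria P = 0 and P = 41200.


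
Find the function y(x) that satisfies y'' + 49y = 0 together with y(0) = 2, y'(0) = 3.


Characteristic roots of r² + 49 = 0 are ±7i, so y = C₁cos(7x) + C₂sin(7x).
Apply y(0) = 2: C₁ = 2. Differentiate and apply y'(0) = 3: 7·C₂ = 3, so C₂ = 3/7.
Particular solution: y = 2cos(7x) + (3/7)sin(7x).


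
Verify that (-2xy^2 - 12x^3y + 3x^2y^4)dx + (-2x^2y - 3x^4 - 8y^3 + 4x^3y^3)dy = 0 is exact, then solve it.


Check exactness: ∂M/∂y = -4xy - 12x^3 + 12x^2y^3 and ∂N/∂x = -4xy - 12x^3 + 12x^2y^3; equal, so the equation is exact.
Integrate M with respect to x (treating y as constant): ∫M dx = -x^2y^2 - 3x^4y + x^3y^4 + h(y).
Differentiate w.r.t. y and set equal to N: the x-dependent terms already match, leaving h'(y) = -8y^3. Integrate: h(y) = -2y^4.
So F(x,y) = -x^2y^2 - 3x^4y - 2y^4 + x^3y^4.
General solution: -x^2y^2 - 3x^4y - 2y^4 + x^3y^4 = C.


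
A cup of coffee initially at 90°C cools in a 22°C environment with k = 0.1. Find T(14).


Newton's law: dT/dt = -k(T - T_a) has solution T(t) = T_a + (T₀ - T_a)e^(-kt).
Plug in T_a = 22, T₀ = 90, k = 0.1, t = 14: T(14) = 22 + (68)e^(-1.40) ≈ 38.8°C.


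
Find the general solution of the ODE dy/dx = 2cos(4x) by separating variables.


g(y) = 1, so integrate directly: y = ∫ 2cos(4x) dx = (1/2)sin(4x) + C.


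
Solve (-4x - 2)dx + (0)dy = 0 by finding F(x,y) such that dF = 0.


Check exactness: ∂M/∂y = 0 and ∂N/∂x = 0; equal, so the equation is exact.
Integrate M with respect to x (treating y as constant): ∫M dx = -2x^2 - 2x + h(y).
Differentiate w.r.t. y and set equal to N: all terms match, so h'(y) = 0 and h is a constant absorbed into C.
General solution: -2x^2 - 2x = C.


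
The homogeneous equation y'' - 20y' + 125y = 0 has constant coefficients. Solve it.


Characteristic equation: r² - 20r + 125 = 0.
Discriminant is negative; roots r = 10 ± 5i (complex conjugate pair).
General solution uses e^(α x)(C₁ cos(β x) + C₂ sin(β x)): y = e^(10x)(C₁cos(5x) + C₂sin(5x)).


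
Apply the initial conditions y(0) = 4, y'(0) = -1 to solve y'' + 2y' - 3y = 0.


Characteristic roots of r² + 2r - 3 = 0 are 1, -3.
General solution y = c₁ e^(x) + c₂ e^(-3x).
Apply y(0) = 4: c₁ + c₂ = 4. Apply y'(0) = -1: 1 c₁ - 3 c₂ = -1.
Solve: c₁ = 11/4, c₂ = 5/4.
Particular solution: y = (11/4)e^(x) + (5/4)e^(-3x).


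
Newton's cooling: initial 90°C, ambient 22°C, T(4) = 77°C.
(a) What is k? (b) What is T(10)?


Newton's law: T(t) = T_a + (T₀ - T_a)e^(-kt).
(a) Use T(4) = 77: (77 - 22)/(90 - 22) = e^(-k·4), so k = -ln(0.809)/4 ≈ 0.0530.
(b) Apply k to t = 10: T(10) = 22 + (68)e^(-0.530) ≈ 62.0°C.


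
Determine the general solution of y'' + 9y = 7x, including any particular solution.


Homogeneous: r² + 9 = 0 ⇒ r = ±3i, y_h = C₁cos(3x) + C₂sin(3x).
Polynomial forcing; try y_p = Ax + B. Then y_p'' + 9 y_p = 9(Ax + B) = 7x, so B = 0 and A = 7/9.
General solution: y = C₁cos(3x) + C₂sin(3x) + (7/9)x.


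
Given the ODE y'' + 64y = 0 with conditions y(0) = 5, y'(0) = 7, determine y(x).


Characteristic roots of r² + 64 = 0 are ±8i, so y = C₁cos(8x) + C₂sin(8x).
Apply y(0) = 5: C₁ = 5. Differentiate and apply y'(0) = 7: 8·C₂ = 7, so C₂ = 7/8.
Particular solution: y = 5cos(8x) + (7/8)sin(8x).


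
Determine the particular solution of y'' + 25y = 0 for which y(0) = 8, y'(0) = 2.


Characteristic roots of r² + 25 = 0 are ±5i, so y = C₁cos(5x) + C₂sin(5x).
Apply y(0) = 8: C₁ = 8. Differentiate and apply y'(0) = 2: 5·C₂ = 2, so C₂ = 2/5.
Particular solution: y = 8cos(5x) + (2/5)sin(5x).


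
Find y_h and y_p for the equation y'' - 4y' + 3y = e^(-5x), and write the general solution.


Characteristic roots of r² - 4r + 3 = 0 are 3, 1.
y_h = C₁e^(3x) + C₂e^(x).
Forcing exponent -5 is not a characteristic root; try y_p = Ae^(-5x).
Substitute: A·(25 + (-4)·-5 + (3)) = A·48 = 1, so A = 1/48.
General solution: y = C₁e^(3x) + C₂e^(x) + (1/48)e^(-5x).


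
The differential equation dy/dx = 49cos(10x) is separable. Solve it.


g(y) = 1, so integrate directly: y = ∫ 49cos(10x) dx = (49/10)sin(10x) + C.


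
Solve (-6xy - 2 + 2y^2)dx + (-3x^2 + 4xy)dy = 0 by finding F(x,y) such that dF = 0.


Check exactness: ∂M/∂y = -6x + 4y and ∂N/∂x = -6x + 4y; equal, so the equation is exact.
Integrate M with respect to x (treating y as constant): ∫M dx = -3x^2y - 2x + 2xy^2 + h(y).
Differentiate w.r.t. y and set equal to N: all terms match, so h'(y) = 0 and h is a constant absorbed into C.
General solution: -3x^2y - 2x + 2xy^2 = C.


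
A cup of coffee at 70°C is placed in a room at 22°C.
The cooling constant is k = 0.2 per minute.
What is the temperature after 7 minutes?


Newton's law: dT/dt = -k(T - T_a) has solution T(t) = T_a + (T₀ - T_a)e^(-kt).
Plug in T_a = 22, T₀ = 70, k = 0.2, t = 7: T(7) = 22 + (48)e^(-1.40) ≈ 33.8°C.


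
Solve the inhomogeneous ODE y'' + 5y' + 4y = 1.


Characteristic roots of r² + 5r + 4 = 0 are -1, -4.
y_h = C₁e^(-x) + C₂e^(-4x).
Constant forcing; try y_p = A. Then 4A = 1 ⇒ A = 1/4.
General solution: y = C₁e^(-x) + C₂e^(-4x) + 1/4.


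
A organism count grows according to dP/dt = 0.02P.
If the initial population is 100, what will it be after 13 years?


The ODE dP/dt = 0.02P has solution P(t) = P(0)e^(0.02t).
Substitute P(0) = 100 and t = 13: P(13) = 100 e^(0.26) ≈ 130.


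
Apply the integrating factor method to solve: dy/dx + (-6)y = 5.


P(x) = -6 ⇒ μ = e^(-6x).
(μ y)' = 5e^(-6x) ⇒ μ y = -(5/6)e^(-6x) + C.
Divide by μ: y = -5/6 + Ce^(6x).


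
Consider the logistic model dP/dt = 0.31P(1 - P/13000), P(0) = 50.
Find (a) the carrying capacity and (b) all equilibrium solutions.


Logistic ODE dP/dt = 0.31P(1 - P/13000) has equilibria where dP/dt = 0, i.e. P = 0 or P = 13000.
The coefficient (1 - P/K) = 0 when P = K, identifying K = 13000 as the carrying capacity.
(a) K = 13000; (b) equilibria P = 0 and P = 13000.


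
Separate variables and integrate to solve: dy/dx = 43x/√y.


Separate: √y dy = 43x dx.
Integrate: (2/3)y^(3/2) = (43/2)x² + C.


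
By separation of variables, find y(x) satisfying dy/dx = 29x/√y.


Separate: √y dy = 29x dx.
Integrate: (2/3)y^(3/2) = (29/2)x² + C.


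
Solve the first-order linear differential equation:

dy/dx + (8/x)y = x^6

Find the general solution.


P(x) = 8/x ⇒ μ = x^8.
(x^8 y)' = x^8·x^6 = x^14.
Integrate: x^8 y = x^15/(15) + C.
Solve for y: y = (1/15)x^7 + C/x^8.


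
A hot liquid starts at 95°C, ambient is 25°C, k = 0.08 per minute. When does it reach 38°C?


From T(t) = T_a + (T₀ - T_a)e^(-kt), set T(t) = 38:
(38 - 25) / (95 - 25) = e^(-0.08t), so t = -ln(0.186)/0.08 ≈ 21.0 minutes.


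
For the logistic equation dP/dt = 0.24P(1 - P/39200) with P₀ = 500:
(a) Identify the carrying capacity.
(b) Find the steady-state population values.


Logistic ODE dP/dt = 0.24P(1 - P/39200) has equilibria where dP/dt = 0, i.e. P = 0 or P = 39200.
The coefficient (1 - P/K) = 0 when P = K, identifying K = 39200 as the carrying capacity.
(a) K = 39200; (b) equilibria P = 0 and P = 39200.


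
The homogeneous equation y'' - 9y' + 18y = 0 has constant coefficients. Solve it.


Characteristic equation: r² - 9r + 18 = 0.
Factor: (r - 3)(r - 6) = 0 ⇒ r = 3, 6 (distinct real).
General solution: y = C₁e^(3x) + C₂e^(6x).


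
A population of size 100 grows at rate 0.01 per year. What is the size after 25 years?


The ODE dP/dt = 0.01P has solution P(t) = P(0)e^(0.01t).
Substitute P(0) = 100 and t = 25: P(25) = 100 e^(0.25) ≈ 128.


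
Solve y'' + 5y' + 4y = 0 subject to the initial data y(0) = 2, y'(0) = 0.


Characteristic roots of r² + 5r + 4 = 0 are -1, -4.
General solution y = c₁ e^(-x) + c₂ e^(-4x).
Apply y(0) = 2: c₁ + c₂ = 2. Apply y'(0) = 0: -1 c₁ - 4 c₂ = 0.
Solve: c₁ = 8/3, c₂ = -2/3.
Particular solution: y = (8/3)e^(-x) - (2/3)e^(-4x).


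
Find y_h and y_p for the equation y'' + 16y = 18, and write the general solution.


Homogeneous part: r² + 16 = 0 ⇒ r = ±4i, so y_h = C₁cos(4x) + C₂sin(4x).
Try constant y_p = A; plug in: 16A = 18 ⇒ A = 9/8.
General solution: y = C₁cos(4x) + C₂sin(4x) + 9/8.


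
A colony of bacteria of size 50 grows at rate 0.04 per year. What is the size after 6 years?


The ODE dP/dt = 0.04P has solution P(t) = P(0)e^(0.04t).
Substitute P(0) = 50 and t = 6: P(6) = 50 e^(0.24) ≈ 64.


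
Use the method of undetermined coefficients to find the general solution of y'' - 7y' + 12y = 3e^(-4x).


Characteristic roots of r² - 7r + 12 = 0 are 4, 3.
y_h = C₁e^(4x) + C₂e^(3x).
Forcing exponent -4 is not a characteristic root; try y_p = Ae^(-4x).
Substitute: A·(16 + (-7)·-4 + (12)) = A·56 = 3, so A = 3/56.
General solution: y = C₁e^(4x) + C₂e^(3x) + (3/56)e^(-4x).


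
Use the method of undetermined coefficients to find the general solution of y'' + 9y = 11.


Homogeneous part: r² + 9 = 0 ⇒ r = ±3i, so y_h = C₁cos(3x) + C₂sin(3x).
Try constant y_p = A; plug in: 9A = 11 ⇒ A = 11/9.
General solution: y = C₁cos(3x) + C₂sin(3x) + 11/9.


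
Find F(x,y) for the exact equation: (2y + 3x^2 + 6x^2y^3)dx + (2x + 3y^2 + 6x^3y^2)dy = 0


Check exactness: ∂M/∂y = 2 + 18x^2y^2 and ∂N/∂x = 2 + 18x^2y^2; equal, so the equation is exact.
Integrate M with respect to x (treating y as constant): ∫M dx = 2xy + x^3 + 2x^3y^3 + h(y).
Differentiate w.r.t. y and set equal to N: the x-dependent terms already match, leaving h'(y) = 3y^2. Integrate: h(y) = y^3.
So F(x,y) = 2xy + x^3 + y^3 + 2x^3y^3.
General solution: 2xy + x^3 + y^3 + 2x^3y^3 = C.


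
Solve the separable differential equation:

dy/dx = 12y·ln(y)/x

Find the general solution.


Separate: dy/[y ln(y)] = 12 dx/x.
Substitute u = ln(y): du/u = 12 dx/x.
Integrate: ln|ln(y)| = 12ln|x| + C₀, hence ln(y) = C·x^12.


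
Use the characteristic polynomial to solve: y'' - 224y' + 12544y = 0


Characteristic equation: r² - 224r + 12544 = 0, i.e. (r - 112)² = 0.
Repeated root r = 112; include an x factor for the second linearly independent solution.
General solution: y = (C₁ + C₂x)e^(112x).


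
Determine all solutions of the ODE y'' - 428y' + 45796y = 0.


Characteristic equation: r² - 428r + 45796 = 0, i.e. (r - 214)² = 0.
Repeated root r = 214; include an x factor for the second linearly independent solution.
General solution: y = (C₁ + C₂x)e^(214x).


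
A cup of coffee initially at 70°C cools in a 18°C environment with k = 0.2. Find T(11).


Newton's law: dT/dt = -k(T - T_a) has solution T(t) = T_a + (T₀ - T_a)e^(-kt).
Plug in T_a = 18, T₀ = 70, k = 0.2, t = 11: T(11) = 18 + (52)e^(-2.20) ≈ 23.8°C.


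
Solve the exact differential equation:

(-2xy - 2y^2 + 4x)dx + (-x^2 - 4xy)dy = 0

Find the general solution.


Check exactness: ∂M/∂y = -2x - 4y and ∂N/∂x = -2x - 4y; equal, so the equation is exact.
Integrate M with respect to x (treating y as constant): ∫M dx = -x^2y - 2xy^2 + 2x^2 + h(y).
Differentiate w.r.t. y and set equal to N: all terms match, so h'(y) = 0 and h is a constant absorbed into C.
General solution: -x^2y - 2xy^2 + 2x^2 = C.


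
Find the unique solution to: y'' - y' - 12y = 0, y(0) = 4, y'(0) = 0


Characteristic roots of r² - r - 12 = 0 are -3, 4.
General solution y = c₁ e^(-3x) + c₂ e^(4x).
Apply y(0) = 4: c₁ + c₂ = 4. Apply y'(0) = 0: -3 c₁ + 4 c₂ = 0.
Solve: c₁ = 16/7, c₂ = 12/7.
Particular solution: y = (16/7)e^(-3x) + (12/7)e^(4x).


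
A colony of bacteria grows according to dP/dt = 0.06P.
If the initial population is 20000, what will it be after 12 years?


The ODE dP/dt = 0.06P has solution P(t) = P(0)e^(0.06t).
Substitute P(0) = 20000 and t = 12: P(12) = 20000 e^(0.72) ≈ 41089.


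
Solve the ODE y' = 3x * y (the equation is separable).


Separate variables: dy/y = 3x dx.
Integrate: ln|y| = (3/2)x^2 + C₀.
Exponentiate: y = Ce^((3/2)x^2).


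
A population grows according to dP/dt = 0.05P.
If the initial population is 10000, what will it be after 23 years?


The ODE dP/dt = 0.05P has solution P(t) = P(0)e^(0.05t).
Substitute P(0) = 10000 and t = 23: P(23) = 10000 e^(1.15) ≈ 31582.


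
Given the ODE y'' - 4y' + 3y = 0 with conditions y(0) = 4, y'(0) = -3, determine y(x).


Characteristic roots of r² - 4r + 3 = 0 are 3, 1.
General solution y = c₁ e^(3x) + c₂ e^(x).
Apply y(0) = 4: c₁ + c₂ = 4. Apply y'(0) = -3: 3 c₁ + 1 c₂ = -3.
Solve: c₁ = -7/2, c₂ = 15/2.
Particular solution: y = -(7/2)e^(3x) + (15/2)e^(x).


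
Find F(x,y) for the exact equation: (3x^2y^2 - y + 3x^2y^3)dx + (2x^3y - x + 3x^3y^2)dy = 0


Check exactness: ∂M/∂y = 6x^2y - 1 + 9x^2y^2 and ∂N/∂x = 6x^2y - 1 + 9x^2y^2; equal, so the equation is exact.
Integrate M with respect to x (treating y as constant): ∫M dx = x^3y^2 - xy + x^3y^3 + h(y).
Differentiate w.r.t. y and set equal to N: all terms match, so h'(y) = 0 and h is a constant absorbed into C.
General solution: x^3y^2 - xy + x^3y^3 = C.


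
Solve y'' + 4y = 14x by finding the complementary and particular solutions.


Homogeneous: r² + 4 = 0 ⇒ r = ±2i, y_h = C₁cos(2x) + C₂sin(2x).
Polynomial forcing; try y_p = Ax + B. Then y_p'' + 4 y_p = 4(Ax + B) = 14x, so B = 0 and A = 7/2.
General solution: y = C₁cos(2x) + C₂sin(2x) + (7/2)x.


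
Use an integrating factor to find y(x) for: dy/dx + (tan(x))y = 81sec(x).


P(x) = tan(x) ⇒ μ = e^(∫tan(x)dx) = sec(x).
(sec(x) y)' = 81sec²(x) ⇒ sec(x) y = 81tan(x) + C.
Multiply by cos(x): y = 81sin(x) + C·cos(x).


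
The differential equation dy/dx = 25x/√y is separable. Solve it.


Separate: √y dy = 25x dx.
Integrate: (2/3)y^(3/2) = (25/2)x² + C.


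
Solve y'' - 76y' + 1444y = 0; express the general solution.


Characteristic equation: r² - 76r + 1444 = 0, i.e. (r - 38)² = 0.
Repeated root r = 38; include an x factor for the second linearly independent solution.
General solution: y = (C₁ + C₂x)e^(38x).


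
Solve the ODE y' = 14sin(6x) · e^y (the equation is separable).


Separate: e^(-y) dy = 14sin(6x) dx.
Integrate: -e^(-y) = -(7/3)cos(6x) + C₀.
Rearrange: e^(-y) = (7/3)cos(6x) + C.


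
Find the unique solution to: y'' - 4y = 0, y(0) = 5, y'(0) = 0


Characteristic roots of r² - 4 = 0 are -2, 2.
General solution y = c₁ e^(-2x) + c₂ e^(2x).
Apply y(0) = 5: c₁ + c₂ = 5. Apply y'(0) = 0: -2 c₁ + 2 c₂ = 0.
Solve: c₁ = 5/2, c₂ = 5/2.
Particular solution: y = (5/2)e^(-2x) + (5/2)e^(2x).


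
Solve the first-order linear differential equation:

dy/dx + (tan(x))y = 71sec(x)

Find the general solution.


P(x) = tan(x) ⇒ μ = e^(∫tan(x)dx) = sec(x).
(sec(x) y)' = 71sec²(x) ⇒ sec(x) y = 71tan(x) + C.
Multiply by cos(x): y = 71sin(x) + C·cos(x).


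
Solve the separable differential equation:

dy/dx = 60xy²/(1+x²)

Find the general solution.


Separate: dy/y² = 60x/(1+x²) dx.
Integrate LHS: ∫ dy/y² = -1/y.
Integrate RHS via u = 1+x²: 30ln(1+x²) + C.
Result: -1/y = 30ln(1+x²) + C.


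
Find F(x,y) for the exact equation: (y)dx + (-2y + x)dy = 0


Check exactness: ∂M/∂y = 1 and ∂N/∂x = 1; equal, so the equation is exact.
Integrate M with respect to x (treating y as constant): ∫M dx = xy + h(y).
Differentiate w.r.t. y and set equal to N: the x-dependent terms already match, leaving h'(y) = -2y. Integrate: h(y) = -y^2.
So F(x,y) = -y^2 + xy.
General solution: -y^2 + xy = C.


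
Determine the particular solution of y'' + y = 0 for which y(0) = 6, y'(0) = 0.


Characteristic roots of r² + 1 = 0 are ±1i, so y = C₁cos(x) + C₂sin(x).
Apply y(0) = 6: C₁ = 6. Differentiate and apply y'(0) = 0: 1·C₂ = 0, so C₂ = 0.
Particular solution: y = 6cos(x).


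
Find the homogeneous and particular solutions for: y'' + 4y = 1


Homogeneous part: r² + 4 = 0 ⇒ r = ±2i, so y_h = C₁cos(2x) + C₂sin(2x).
Try constant y_p = A; plug in: 4A = 1 ⇒ A = 1/4.
General solution: y = C₁cos(2x) + C₂sin(2x) + 1/4.


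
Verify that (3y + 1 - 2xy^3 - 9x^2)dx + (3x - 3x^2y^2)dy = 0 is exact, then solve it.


Check exactness: ∂M/∂y = 3 - 6xy^2 and ∂N/∂x = 3 - 6xy^2; equal, so the equation is exact.
Integrate M with respect to x (treating y as constant): ∫M dx = 3xy + x - x^2y^3 - 3x^3 + h(y).
Differentiate w.r.t. y and set equal to N: all terms match, so h'(y) = 0 and h is a constant absorbed into C.
General solution: 3xy + x - x^2y^3 - 3x^3 = C.


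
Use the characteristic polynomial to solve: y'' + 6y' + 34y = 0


Characteristic equation: r² + 6r + 34 = 0.
Discriminant is negative; roots r = -3 ± 5i (complex conjugate pair).
General solution uses e^(α x)(C₁ cos(β x) + C₂ sin(β x)): y = e^(-3x)(C₁cos(5x) + C₂sin(5x)).


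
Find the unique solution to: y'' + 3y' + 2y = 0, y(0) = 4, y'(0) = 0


Characteristic roots of r² + 3r + 2 = 0 are -2, -1.
General solution y = c₁ e^(-2x) + c₂ e^(-x).
Apply y(0) = 4: c₁ + c₂ = 4. Apply y'(0) = 0: -2 c₁ - 1 c₂ = 0.
Solve: c₁ = -4, c₂ = 8.
Particular solution: y = -4e^(-2x) + 8e^(-x).


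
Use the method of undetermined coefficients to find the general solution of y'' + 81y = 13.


Homogeneous part: r² + 81 = 0 ⇒ r = ±9i, so y_h = C₁cos(9x) + C₂sin(9x).
Try constant y_p = A; plug in: 81A = 13 ⇒ A = 13/81.
General solution: y = C₁cos(9x) + C₂sin(9x) + 13/81.


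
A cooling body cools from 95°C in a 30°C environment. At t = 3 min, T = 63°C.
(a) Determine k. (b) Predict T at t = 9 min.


Newton's law: T(t) = T_a + (T₀ - T_a)e^(-kt).
(a) Use T(3) = 63: (63 - 30)/(95 - 30) = e^(-k·3), so k = -ln(0.508)/3 ≈ 0.2260.
(b) Apply k to t = 9: T(9) = 30 + (65)e^(-2.034) ≈ 38.5°C.


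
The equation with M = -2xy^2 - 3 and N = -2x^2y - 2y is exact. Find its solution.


Check exactness: ∂M/∂y = -4xy and ∂N/∂x = -4xy; equal, so the equation is exact.
Integrate M with respect to x (treating y as constant): ∫M dx = -x^2y^2 - 3x + h(y).
Differentiate w.r.t. y and set equal to N: the x-dependent terms already match, leaving h'(y) = -2y. Integrate: h(y) = -y^2.
So F(x,y) = -x^2y^2 - y^2 - 3x.
General solution: -x^2y^2 - y^2 - 3x = C.


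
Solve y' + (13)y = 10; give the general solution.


P(x) = 13, Q(x) = 10; integrating factor μ = e^(13x).
(μ y)' = 10e^(13x) ⇒ μ y = (10/13)e^(13x) + C.
Divide by μ: y = 10/13 + Ce^(-13x).


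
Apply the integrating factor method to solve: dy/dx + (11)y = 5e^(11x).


P(x) = 11 ⇒ μ = e^(11x).
(μ y)' = 5e^(22x) ⇒ μ y = (5/22)e^(22x) + C.
Divide by μ: y = (5/22)e^(11x) + Ce^(-11x).


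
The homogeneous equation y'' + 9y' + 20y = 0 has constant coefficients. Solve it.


Characteristic equation: r² + 9r + 20 = 0.
Factor: (r + 5)(r + 4) = 0 ⇒ r = -5, -4 (distinct real).
General solution: y = C₁e^(-5x) + C₂e^(-4x).


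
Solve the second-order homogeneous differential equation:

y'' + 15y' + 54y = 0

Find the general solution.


Characteristic equation: r² + 15r + 54 = 0.
Factor: (r + 6)(r + 9) = 0 ⇒ r = -6, -9 (distinct real).
General solution: y = C₁e^(-6x) + C₂e^(-9x).


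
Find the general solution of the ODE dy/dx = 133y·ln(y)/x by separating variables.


Separate: dy/[y ln(y)] = 133 dx/x.
Substitute u = ln(y): du/u = 133 dx/x.
Integrate: ln|ln(y)| = 133ln|x| + C₀, hence ln(y) = C·x^133.


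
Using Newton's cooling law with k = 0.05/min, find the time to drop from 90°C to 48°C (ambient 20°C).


From T(t) = T_a + (T₀ - T_a)e^(-kt), set T(t) = 48:
(48 - 20) / (90 - 20) = e^(-0.05t), so t = -ln(0.400)/0.05 ≈ 18.3 minutes.


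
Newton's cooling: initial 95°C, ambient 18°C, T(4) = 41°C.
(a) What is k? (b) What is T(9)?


Newton's law: T(t) = T_a + (T₀ - T_a)e^(-kt).
(a) Use T(4) = 41: (41 - 18)/(95 - 18) = e^(-k·4), so k = -ln(0.299)/4 ≈ 0.3021.
(b) Apply k to t = 9: T(9) = 18 + (77)e^(-2.719) ≈ 23.1°C.


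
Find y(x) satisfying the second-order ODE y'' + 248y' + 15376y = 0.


Characteristic equation: r² + 248r + 15376 = 0, i.e. (r + 124)² = 0.
Repeated root r = -124; include an x factor for the second linearly independent solution.
General solution: y = (C₁ + C₂x)e^(-124x).


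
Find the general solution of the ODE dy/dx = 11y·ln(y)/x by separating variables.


Separate: dy/[y ln(y)] = 11 dx/x.
Substitute u = ln(y): du/u = 11 dx/x.
Integrate: ln|ln(y)| = 11ln|x| + C₀, hence ln(y) = C·x^11.


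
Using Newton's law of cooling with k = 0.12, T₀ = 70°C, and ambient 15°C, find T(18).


Newton's law: dT/dt = -k(T - T_a) has solution T(t) = T_a + (T₀ - T_a)e^(-kt).
Plug in T_a = 15, T₀ = 70, k = 0.12, t = 18: T(18) = 15 + (55)e^(-2.16) ≈ 21.3°C.


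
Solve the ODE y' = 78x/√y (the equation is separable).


Separate: √y dy = 78x dx.
Integrate: (2/3)y^(3/2) = 39x² + C.


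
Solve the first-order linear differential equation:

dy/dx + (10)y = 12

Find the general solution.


P(x) = 10, Q(x) = 12; integrating factor μ = e^(10x).
(μ y)' = 12e^(10x) ⇒ μ y = (6/5)e^(10x) + C.
Divide by μ: y = 6/5 + Ce^(-10x).


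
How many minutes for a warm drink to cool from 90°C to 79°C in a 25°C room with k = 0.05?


From T(t) = T_a + (T₀ - T_a)e^(-kt), set T(t) = 79:
(79 - 25) / (90 - 25) = e^(-0.05t), so t = -ln(0.831)/0.05 ≈ 3.7 minutes.


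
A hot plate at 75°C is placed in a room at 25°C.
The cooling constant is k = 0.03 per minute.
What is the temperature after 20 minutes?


Newton's law: dT/dt = -k(T - T_a) has solution T(t) = T_a + (T₀ - T_a)e^(-kt).
Plug in T_a = 25, T₀ = 75, k = 0.03, t = 20: T(20) = 25 + (50)e^(-0.60) ≈ 52.4°C.


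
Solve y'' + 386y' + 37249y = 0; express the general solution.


Characteristic equation: r² + 386r + 37249 = 0, i.e. (r + 193)² = 0.
Repeated root r = -193; include an x factor for the second linearly independent solution.
General solution: y = (C₁ + C₂x)e^(-193x).


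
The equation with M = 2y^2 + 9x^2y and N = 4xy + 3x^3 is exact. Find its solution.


Check exactness: ∂M/∂y = 4y + 9x^2 and ∂N/∂x = 4y + 9x^2; equal, so the equation is exact.
Integrate M with respect to x (treating y as constant): ∫M dx = 2xy^2 + 3x^3y + h(y).
Differentiate w.r.t. y and set equal to N: all terms match, so h'(y) = 0 and h is a constant absorbed into C.
General solution: 2xy^2 + 3x^3y = C.


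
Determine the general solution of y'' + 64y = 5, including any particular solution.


Homogeneous part: r² + 64 = 0 ⇒ r = ±8i, so y_h = C₁cos(8x) + C₂sin(8x).
Try constant y_p = A; plug in: 64A = 5 ⇒ A = 5/64.
General solution: y = C₁cos(8x) + C₂sin(8x) + 5/64.


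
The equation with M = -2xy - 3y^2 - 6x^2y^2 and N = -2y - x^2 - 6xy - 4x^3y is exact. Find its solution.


Check exactness: ∂M/∂y = -2x - 6y - 12x^2y and ∂N/∂x = -2x - 6y - 12x^2y; equal, so the equation is exact.
Integrate M with respect to x (treating y as constant): ∫M dx = -x^2y - 3xy^2 - 2x^3y^2 + h(y).
Differentiate w.r.t. y and set equal to N: the x-dependent terms already match, leaving h'(y) = -2y. Integrate: h(y) = -y^2.
So F(x,y) = -y^2 - x^2y - 3xy^2 - 2x^3y^2.
General solution: -y^2 - x^2y - 3xy^2 - 2x^3y^2 = C.


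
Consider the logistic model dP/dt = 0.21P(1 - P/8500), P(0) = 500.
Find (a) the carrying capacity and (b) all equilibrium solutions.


Logistic ODE dP/dt = 0.21P(1 - P/8500) has equilibria where dP/dt = 0, i.e. P = 0 or P = 8500.
The coefficient (1 - P/K) = 0 when P = K, identifying K = 8500 as the carrying capacity.
(a) K = 8500; (b) equilibria P = 0 and P = 8500.


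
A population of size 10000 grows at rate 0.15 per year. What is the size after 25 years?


The ODE dP/dt = 0.15P has solution P(t) = P(0)e^(0.15t).
Substitute P(0) = 10000 and t = 25: P(25) = 10000 e^(3.75) ≈ 425211.


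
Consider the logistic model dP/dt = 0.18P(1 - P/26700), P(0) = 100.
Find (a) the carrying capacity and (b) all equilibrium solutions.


Logistic ODE dP/dt = 0.18P(1 - P/26700) has equilibria where dP/dt = 0, i.e. P = 0 or P = 26700.
The coefficient (1 - P/K) = 0 when P = K, identifying K = 26700 as the carrying capacity.
(a) K = 26700; (b) equilibria P = 0 and P = 26700.


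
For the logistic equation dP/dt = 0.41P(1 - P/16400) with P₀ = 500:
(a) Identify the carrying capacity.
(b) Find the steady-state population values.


Logistic ODE dP/dt = 0.41P(1 - P/16400) has equilibria where dP/dt = 0, i.e. P = 0 or P = 16400.
The coefficient (1 - P/K) = 0 when P = K, identifying K = 16400 as the carrying capacity.
(a) K = 16400; (b) equilibria P = 0 and P = 16400.


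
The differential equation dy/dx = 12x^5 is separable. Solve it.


Integrate both sides with respect to x: y = ∫ 12x^5 dx = 2x^6 + C.


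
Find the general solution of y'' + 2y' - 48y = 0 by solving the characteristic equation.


Characteristic equation: r² + 2r - 48 = 0.
Factor: (r + 8)(r - 6) = 0 ⇒ r = -8, 6 (distinct real).
General solution: y = C₁e^(-8x) + C₂e^(6x).


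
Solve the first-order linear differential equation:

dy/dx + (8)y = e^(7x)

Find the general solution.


P(x) = 8 ⇒ μ = e^(8x).
(μ y)' = e^(15x) ⇒ μ y = e^(15x)/15 + C.
Divide by μ: y = (1/15)e^(7x) + Ce^(-8x).


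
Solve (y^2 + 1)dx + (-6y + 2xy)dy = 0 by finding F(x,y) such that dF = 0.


Check exactness: ∂M/∂y = 2y and ∂N/∂x = 2y; equal, so the equation is exact.
Integrate M with respect to x (treating y as constant): ∫M dx = xy^2 + x + h(y).
Differentiate w.r.t. y and set equal to N: the x-dependent terms already match, leaving h'(y) = -6y. Integrate: h(y) = -3y^2.
So F(x,y) = -3y^2 + xy^2 + x.
General solution: -3y^2 + xy^2 + x = C.


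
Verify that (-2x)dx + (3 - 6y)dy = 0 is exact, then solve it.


Check exactness: ∂M/∂y = 0 and ∂N/∂x = 0; equal, so the equation is exact.
Integrate M with respect to x (treating y as constant): ∫M dx = -x^2 + h(y).
Differentiate w.r.t. y and set equal to N: the x-dependent terms already match, leaving h'(y) = 3 - 6y. Integrate: h(y) = 3y - 3y^2.
So F(x,y) = 3y - 3y^2 - x^2.
General solution: 3y - 3y^2 - x^2 = C.


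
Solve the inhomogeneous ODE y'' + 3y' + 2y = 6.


Characteristic roots of r² + 3r + 2 = 0 are -2, -1.
y_h = C₁e^(-2x) + C₂e^(-x).
Constant forcing; try y_p = A. Then 2A = 6 ⇒ A = 3.
General solution: y = C₁e^(-2x) + C₂e^(-x) + 3.


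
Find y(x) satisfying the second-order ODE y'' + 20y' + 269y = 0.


Characteristic equation: r² + 20r + 269 = 0.
Discriminant is negative; roots r = -10 ± 13i (complex conjugate pair).
General solution uses e^(α x)(C₁ cos(β x) + C₂ sin(β x)): y = e^(-10x)(C₁cos(13x) + C₂sin(13x)).


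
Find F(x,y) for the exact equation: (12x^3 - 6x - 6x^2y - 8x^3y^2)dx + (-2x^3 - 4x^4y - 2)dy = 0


Check exactness: ∂M/∂y = -6x^2 - 16x^3y and ∂N/∂x = -6x^2 - 16x^3y; equal, so the equation is exact.
Integrate M with respect to x (treating y as constant): ∫M dx = 3x^4 - 3x^2 - 2x^3y - 2x^4y^2 + h(y).
Differentiate w.r.t. y and set equal to N: the x-dependent terms already match, leaving h'(y) = -2. Integrate: h(y) = -2y.
So F(x,y) = 3x^4 - 3x^2 - 2x^3y - 2x^4y^2 - 2y.
General solution: 3x^4 - 3x^2 - 2x^3y - 2x^4y^2 - 2y = C.


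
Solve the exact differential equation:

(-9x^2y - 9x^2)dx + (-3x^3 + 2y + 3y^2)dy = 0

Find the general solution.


Check exactness: ∂M/∂y = -9x^2 and ∂N/∂x = -9x^2; equal, so the equation is exact.
Integrate M with respect to x (treating y as constant): ∫M dx = -3x^3y - 3x^3 + h(y).
Differentiate w.r.t. y and set equal to N: the x-dependent terms already match, leaving h'(y) = 2y + 3y^2. Integrate: h(y) = y^2 + y^3.
So F(x,y) = -3x^3y + y^2 + y^3 - 3x^3.
General solution: -3x^3y + y^2 + y^3 - 3x^3 = C.


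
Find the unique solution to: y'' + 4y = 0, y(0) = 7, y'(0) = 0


Characteristic roots of r² + 4 = 0 are ±2i, so y = C₁cos(2x) + C₂sin(2x).
Apply y(0) = 7: C₁ = 7. Differentiate and apply y'(0) = 0: 2·C₂ = 0, so C₂ = 0.
Particular solution: y = 7cos(2x).


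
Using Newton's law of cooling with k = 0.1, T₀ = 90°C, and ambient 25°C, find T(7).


Newton's law: dT/dt = -k(T - T_a) has solution T(t) = T_a + (T₀ - T_a)e^(-kt).
Plug in T_a = 25, T₀ = 90, k = 0.1, t = 7: T(7) = 25 + (65)e^(-0.70) ≈ 57.3°C.


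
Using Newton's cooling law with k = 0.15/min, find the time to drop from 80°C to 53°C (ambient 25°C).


From T(t) = T_a + (T₀ - T_a)e^(-kt), set T(t) = 53:
(53 - 25) / (80 - 25) = e^(-0.15t), so t = -ln(0.509)/0.15 ≈ 4.5 minutes.


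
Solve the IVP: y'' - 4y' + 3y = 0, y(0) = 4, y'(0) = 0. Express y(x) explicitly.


Characteristic roots of r² - 4r + 3 = 0 are 3, 1.
General solution y = c₁ e^(3x) + c₂ e^(x).
Apply y(0) = 4: c₁ + c₂ = 4. Apply y'(0) = 0: 3 c₁ + 1 c₂ = 0.
Solve: c₁ = -2, c₂ = 6.
Particular solution: y = -2e^(3x) + 6e^(x).


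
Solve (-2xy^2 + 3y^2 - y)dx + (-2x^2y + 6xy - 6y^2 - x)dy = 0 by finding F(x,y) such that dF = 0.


Check exactness: ∂M/∂y = -4xy + 6y - 1 and ∂N/∂x = -4xy + 6y - 1; equal, so the equation is exact.
Integrate M with respect to x (treating y as constant): ∫M dx = -x^2y^2 + 3xy^2 - xy + h(y).
Differentiate w.r.t. y and set equal to N: the x-dependent terms already match, leaving h'(y) = -6y^2. Integrate: h(y) = -2y^3.
So F(x,y) = -x^2y^2 + 3xy^2 - 2y^3 - xy.
General solution: -x^2y^2 + 3xy^2 - 2y^3 - xy = C.


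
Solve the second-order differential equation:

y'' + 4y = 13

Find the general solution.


Homogeneous part: r² + 4 = 0 ⇒ r = ±2i, so y_h = C₁cos(2x) + C₂sin(2x).
Try constant y_p = A; plug in: 4A = 13 ⇒ A = 13/4.
General solution: y = C₁cos(2x) + C₂sin(2x) + 13/4.


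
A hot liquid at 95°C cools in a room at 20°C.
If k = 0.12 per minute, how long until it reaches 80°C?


From T(t) = T_a + (T₀ - T_a)e^(-kt), set T(t) = 80:
(80 - 20) / (95 - 20) = e^(-0.12t), so t = -ln(0.800)/0.12 ≈ 1.9 minutes.


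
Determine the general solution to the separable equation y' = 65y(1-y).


Separate: dy/[y(1-y)] = 65 dx.
Partial fractions: 1/[y(1-y)] = 1/y + 1/(1-y).
Integrate: ln|y/(1-y)| = 65x + C₀.
Solve for y: y = 1/(1 + Ce^(-65x)).


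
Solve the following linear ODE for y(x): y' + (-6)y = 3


P(x) = -6 ⇒ μ = e^(-6x).
(μ y)' = 3e^(-6x) ⇒ μ y = -(1/2)e^(-6x) + C.
Divide by μ: y = -1/2 + Ce^(6x).


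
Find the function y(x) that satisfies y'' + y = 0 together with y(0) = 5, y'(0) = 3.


Characteristic roots of r² + 1 = 0 are ±1i, so y = C₁cos(x) + C₂sin(x).
Apply y(0) = 5: C₁ = 5. Differentiate and apply y'(0) = 3: 1·C₂ = 3, so C₂ = 3.
Particular solution: y = 5cos(x) + 3sin(x).


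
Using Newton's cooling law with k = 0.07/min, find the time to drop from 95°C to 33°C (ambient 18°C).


From T(t) = T_a + (T₀ - T_a)e^(-kt), set T(t) = 33:
(33 - 18) / (95 - 18) = e^(-0.07t), so t = -ln(0.195)/0.07 ≈ 23.4 minutes.


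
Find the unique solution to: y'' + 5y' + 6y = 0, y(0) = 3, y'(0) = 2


Characteristic roots of r² + 5r + 6 = 0 are -2, -3.
General solution y = c₁ e^(-2x) + c₂ e^(-3x).
Apply y(0) = 3: c₁ + c₂ = 3. Apply y'(0) = 2: -2 c₁ - 3 c₂ = 2.
Solve: c₁ = 11, c₂ = -8.
Particular solution: y = 11e^(-2x) - 8e^(-3x).


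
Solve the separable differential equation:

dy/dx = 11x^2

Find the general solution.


Integrate both sides with respect to x: y = ∫ 11x^2 dx = (11/3)x^3 + C.


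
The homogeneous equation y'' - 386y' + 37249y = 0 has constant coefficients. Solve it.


Characteristic equation: r² - 386r + 37249 = 0, i.e. (r - 193)² = 0.
Repeated root r = 193; include an x factor for the second linearly independent solution.
General solution: y = (C₁ + C₂x)e^(193x).


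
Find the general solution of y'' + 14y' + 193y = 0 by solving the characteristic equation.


Characteristic equation: r² + 14r + 193 = 0.
Discriminant is negative; roots r = -7 ± 12i (complex conjugate pair).
General solution uses e^(α x)(C₁ cos(β x) + C₂ sin(β x)): y = e^(-7x)(C₁cos(12x) + C₂sin(12x)).


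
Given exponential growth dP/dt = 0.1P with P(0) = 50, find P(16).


The ODE dP/dt = 0.1P has solution P(t) = P(0)e^(0.1t).
Substitute P(0) = 50 and t = 16: P(16) = 50 e^(1.60) ≈ 248.


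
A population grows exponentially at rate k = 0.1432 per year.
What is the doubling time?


Exponential growth: P(t) = P₀ e^(0.1432t). Set P(t)/P₀ = 2: e^(0.1432t) = 2.
Solve: t = ln(2)/0.1432 ≈ 4.84 years.


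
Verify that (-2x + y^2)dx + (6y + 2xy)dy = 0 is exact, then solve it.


Check exactness: ∂M/∂y = 2y and ∂N/∂x = 2y; equal, so the equation is exact.
Integrate M with respect to x (treating y as constant): ∫M dx = -x^2 + xy^2 + h(y).
Differentiate w.r.t. y and set equal to N: the x-dependent terms already match, leaving h'(y) = 6y. Integrate: h(y) = 3y^2.
So F(x,y) = -x^2 + 3y^2 + xy^2.
General solution: -x^2 + 3y^2 + xy^2 = C.


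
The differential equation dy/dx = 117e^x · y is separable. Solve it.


Separate variables: dy/y = 117e^x dx.
Integrate: ln|y| = 117e^x + C₀.
Exponentiate: y = Ce^(117e^x).


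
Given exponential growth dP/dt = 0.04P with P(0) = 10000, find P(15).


The ODE dP/dt = 0.04P has solution P(t) = P(0)e^(0.04t).
Substitute P(0) = 10000 and t = 15: P(15) = 10000 e^(0.60) ≈ 18221.


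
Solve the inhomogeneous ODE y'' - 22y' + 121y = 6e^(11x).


Characteristic polynomial (r - 11)² = 0; repeated root r = 11.
y_h = (C₁ + C₂x)e^(11x). Forcing matches the repeated root (resonance), so try y_p = Ax² e^(11x).
Substitute and solve for A: 2A = 6, so A = 3.
General solution: y = (C₁ + C₂x + 3x²)e^(11x).


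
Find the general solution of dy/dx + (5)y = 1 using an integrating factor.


P(x) = 5, Q(x) = 1; integrating factor μ = e^(5x).
(μ y)' = e^(5x) ⇒ μ y = (1/5)e^(5x) + C.
Divide by μ: y = 1/5 + Ce^(-5x).


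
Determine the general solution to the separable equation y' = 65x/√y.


Separate: √y dy = 65x dx.
Integrate: (2/3)y^(3/2) = (65/2)x² + C.


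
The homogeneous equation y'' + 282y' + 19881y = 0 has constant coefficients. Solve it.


Characteristic equation: r² + 282r + 19881 = 0, i.e. (r + 141)² = 0.
Repeated root r = -141; include an x factor for the second linearly independent solution.
General solution: y = (C₁ + C₂x)e^(-141x).


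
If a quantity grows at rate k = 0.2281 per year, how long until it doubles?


Exponential growth: P(t) = P₀ e^(0.2281t). Set P(t)/P₀ = 2: e^(0.2281t) = 2.
Solve: t = ln(2)/0.2281 ≈ 3.04 years.


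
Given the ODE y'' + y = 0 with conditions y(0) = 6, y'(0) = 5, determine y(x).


Characteristic roots of r² + 1 = 0 are ±1i, so y = C₁cos(x) + C₂sin(x).
Apply y(0) = 6: C₁ = 6. Differentiate and apply y'(0) = 5: 1·C₂ = 5, so C₂ = 5.
Particular solution: y = 6cos(x) + 5sin(x).
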